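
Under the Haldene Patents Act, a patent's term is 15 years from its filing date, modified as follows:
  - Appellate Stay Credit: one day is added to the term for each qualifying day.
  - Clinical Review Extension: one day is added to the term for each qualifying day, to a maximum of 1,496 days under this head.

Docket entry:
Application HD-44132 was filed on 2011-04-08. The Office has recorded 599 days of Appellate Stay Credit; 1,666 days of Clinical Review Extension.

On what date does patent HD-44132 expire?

January 2, 2032

Base term: filing date + 15 years → 8 April 2026.
Appellate Stay Credit: +599 days → 28 November 2027.
Clinical Review Extension: 1666 days claimed exceeds the 1496-day cap, so +1496 days → 2 January 2032.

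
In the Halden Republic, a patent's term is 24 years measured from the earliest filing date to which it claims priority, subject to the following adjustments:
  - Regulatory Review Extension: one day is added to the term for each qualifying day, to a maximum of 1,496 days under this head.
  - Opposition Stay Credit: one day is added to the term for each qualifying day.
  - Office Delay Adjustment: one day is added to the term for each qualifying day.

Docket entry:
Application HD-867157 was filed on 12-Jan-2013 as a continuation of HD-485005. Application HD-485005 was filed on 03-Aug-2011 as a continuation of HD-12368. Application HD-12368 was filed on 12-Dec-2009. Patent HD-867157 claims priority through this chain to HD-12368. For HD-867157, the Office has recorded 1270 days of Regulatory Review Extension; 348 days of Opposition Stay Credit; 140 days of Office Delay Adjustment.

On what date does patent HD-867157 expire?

Earliest priority filing: 12 December 2009.
Base term: 12 December 2009 + 24 years → 12 December 2033.
Regulatory Review Extension: 1270 days (within the 1496-day cap) → +1270 days → 4 June 2037.
Opposition Stay Credit: +348 days → 18 May 2038.
Office Delay Adjustment: +140 days → 5 October 2038.

2038-10-05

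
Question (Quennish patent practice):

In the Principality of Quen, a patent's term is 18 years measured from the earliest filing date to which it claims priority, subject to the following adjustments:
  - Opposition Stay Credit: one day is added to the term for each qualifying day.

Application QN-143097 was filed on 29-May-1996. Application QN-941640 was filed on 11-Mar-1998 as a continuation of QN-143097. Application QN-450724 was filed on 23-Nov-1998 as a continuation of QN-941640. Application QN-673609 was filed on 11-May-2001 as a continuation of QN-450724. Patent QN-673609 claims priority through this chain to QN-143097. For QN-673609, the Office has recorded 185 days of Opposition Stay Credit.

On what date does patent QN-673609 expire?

Earliest priority filing: 29 May 1996.
Base term: 29 May 1996 + 18 years → 29 May 2014.
Opposition Stay Credit: +185 days → 30 November 2014.

2014-11-30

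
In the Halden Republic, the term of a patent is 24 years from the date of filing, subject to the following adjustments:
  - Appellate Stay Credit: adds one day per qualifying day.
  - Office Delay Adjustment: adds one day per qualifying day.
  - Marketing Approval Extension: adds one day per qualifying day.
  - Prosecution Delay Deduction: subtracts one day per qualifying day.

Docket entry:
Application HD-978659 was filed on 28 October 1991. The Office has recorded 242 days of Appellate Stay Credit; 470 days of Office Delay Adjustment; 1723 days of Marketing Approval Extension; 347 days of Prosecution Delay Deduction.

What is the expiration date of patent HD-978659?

2021-07-16

Base term: filing date + 24 years → 28 October 2015.
Appellate Stay Credit: +242 days → 26 June 2016.
Office Delay Adjustment: +470 days → 9 October 2017.
Marketing Approval Extension: +1723 days → 28 June 2022.
Prosecution Delay Deduction: −347 days → 16 July 2021.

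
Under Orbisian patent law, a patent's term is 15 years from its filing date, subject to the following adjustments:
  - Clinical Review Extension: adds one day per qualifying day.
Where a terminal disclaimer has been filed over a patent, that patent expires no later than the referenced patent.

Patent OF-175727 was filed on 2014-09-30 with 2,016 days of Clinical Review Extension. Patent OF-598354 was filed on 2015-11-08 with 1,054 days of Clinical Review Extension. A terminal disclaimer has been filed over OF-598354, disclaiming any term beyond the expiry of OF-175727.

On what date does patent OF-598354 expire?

2033-09-27

Natural term of OF-598354:
  Base: filing + 15 years → 8 November 2030.
  Clinical Review Extension: +1054 days → 27 September 2033.
Expiry of referenced patent OF-175727:
  Base: filing + 15 years → 30 September 2029.
  Clinical Review Extension: +2016 days → 8 April 2035.
Terminal disclaimer: OF-598354 expires on the earlier of 27 September 2033 and 8 April 2035.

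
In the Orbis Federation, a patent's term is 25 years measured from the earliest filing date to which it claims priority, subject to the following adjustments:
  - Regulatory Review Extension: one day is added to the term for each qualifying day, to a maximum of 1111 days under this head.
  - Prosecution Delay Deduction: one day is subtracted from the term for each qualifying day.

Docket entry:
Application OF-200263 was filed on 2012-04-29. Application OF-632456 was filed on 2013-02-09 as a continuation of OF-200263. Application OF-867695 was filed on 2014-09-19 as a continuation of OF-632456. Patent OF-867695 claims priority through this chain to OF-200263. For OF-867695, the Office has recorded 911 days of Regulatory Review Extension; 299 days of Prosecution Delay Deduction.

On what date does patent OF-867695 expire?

Earliest priority filing: 29 April 2012.
Base term: 29 April 2012 + 25 years → 29 April 2037.
Regulatory Review Extension: 911 days (within the 1111-day cap) → +911 days → 27 October 2039.
Prosecution Delay Deduction: −299 days → 1 January 2039.

2039-01-01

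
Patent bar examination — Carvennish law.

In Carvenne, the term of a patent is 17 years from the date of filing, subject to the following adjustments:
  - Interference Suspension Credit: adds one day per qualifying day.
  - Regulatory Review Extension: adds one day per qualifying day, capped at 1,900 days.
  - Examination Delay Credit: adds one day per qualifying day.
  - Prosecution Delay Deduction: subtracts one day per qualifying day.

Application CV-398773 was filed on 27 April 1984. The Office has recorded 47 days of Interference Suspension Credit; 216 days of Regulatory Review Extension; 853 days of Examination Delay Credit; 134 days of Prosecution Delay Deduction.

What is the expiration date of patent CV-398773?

Base term: filing date + 17 years → 27 April 2001.
Interference Suspension Credit: +47 days → 13 June 2001.
Regulatory Review Extension: 216 days (within the 1900-day cap) → +216 days → 15 January 2002.
Examination Delay Credit: +853 days → 17 May 2004.
Prosecution Delay Deduction: −134 days → 4 January 2004.

January 4, 2004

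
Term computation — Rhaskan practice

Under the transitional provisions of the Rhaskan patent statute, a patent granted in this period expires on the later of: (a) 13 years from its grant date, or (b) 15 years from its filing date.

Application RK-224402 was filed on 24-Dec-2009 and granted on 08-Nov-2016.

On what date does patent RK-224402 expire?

November 8, 2029

(a) grant + 13 years → 8 November 2029.
(b) filing + 15 years → 24 December 2024.
Later of the two: 8 November 2029.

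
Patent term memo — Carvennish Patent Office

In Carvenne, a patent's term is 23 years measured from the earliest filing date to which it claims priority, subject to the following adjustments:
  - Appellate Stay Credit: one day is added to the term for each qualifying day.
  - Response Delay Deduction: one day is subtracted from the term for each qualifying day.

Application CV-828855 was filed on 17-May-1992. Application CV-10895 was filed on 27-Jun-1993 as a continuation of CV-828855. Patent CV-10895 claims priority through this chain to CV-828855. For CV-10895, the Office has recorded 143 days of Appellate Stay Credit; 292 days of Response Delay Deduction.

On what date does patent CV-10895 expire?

December 19, 2014

Earliest priority filing: 17 May 1992.
Base term: 17 May 1992 + 23 years → 17 May 2015.
Appellate Stay Credit: +143 days → 7 October 2015.
Response Delay Deduction: −292 days → 19 December 2014.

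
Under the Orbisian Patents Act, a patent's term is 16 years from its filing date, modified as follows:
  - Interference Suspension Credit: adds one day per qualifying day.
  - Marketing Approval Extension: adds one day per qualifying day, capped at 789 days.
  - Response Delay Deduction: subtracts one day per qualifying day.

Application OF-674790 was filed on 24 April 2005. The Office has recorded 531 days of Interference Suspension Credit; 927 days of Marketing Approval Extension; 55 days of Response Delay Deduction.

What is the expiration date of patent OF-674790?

2024-10-10

Base term: filing date + 16 years → 24 April 2021.
Interference Suspension Credit: +531 days → 7 October 2022.
Marketing Approval Extension: 927 days claimed exceeds the 789-day cap, so +789 days → 4 December 2024.
Response Delay Deduction: −55 days → 10 October 2024.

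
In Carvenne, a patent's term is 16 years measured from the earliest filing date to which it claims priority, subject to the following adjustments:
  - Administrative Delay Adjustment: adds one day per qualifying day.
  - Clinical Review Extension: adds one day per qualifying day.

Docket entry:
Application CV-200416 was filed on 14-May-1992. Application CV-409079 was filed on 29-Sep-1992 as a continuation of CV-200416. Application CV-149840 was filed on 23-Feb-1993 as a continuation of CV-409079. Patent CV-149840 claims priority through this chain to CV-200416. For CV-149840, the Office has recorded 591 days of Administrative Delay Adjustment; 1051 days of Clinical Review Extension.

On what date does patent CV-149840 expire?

Earliest priority filing: 14 May 1992.
Base term: 14 May 1992 + 16 years → 14 May 2008.
Administrative Delay Adjustment: +591 days → 26 December 2009.
Clinical Review Extension: +1051 days → 11 November 2012.

November 11, 2012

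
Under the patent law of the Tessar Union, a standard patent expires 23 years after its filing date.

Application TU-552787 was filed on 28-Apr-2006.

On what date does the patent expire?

Filing date + 23 years → 28 April 2029.

April 28, 2029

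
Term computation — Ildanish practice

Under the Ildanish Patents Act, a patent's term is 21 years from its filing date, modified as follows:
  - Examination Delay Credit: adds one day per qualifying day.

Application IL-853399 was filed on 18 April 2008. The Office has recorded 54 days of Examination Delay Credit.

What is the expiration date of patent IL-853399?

June 11, 2029

Base term: filing date + 21 years → 18 April 2029.
Examination Delay Credit: +54 days → 11 June 2029.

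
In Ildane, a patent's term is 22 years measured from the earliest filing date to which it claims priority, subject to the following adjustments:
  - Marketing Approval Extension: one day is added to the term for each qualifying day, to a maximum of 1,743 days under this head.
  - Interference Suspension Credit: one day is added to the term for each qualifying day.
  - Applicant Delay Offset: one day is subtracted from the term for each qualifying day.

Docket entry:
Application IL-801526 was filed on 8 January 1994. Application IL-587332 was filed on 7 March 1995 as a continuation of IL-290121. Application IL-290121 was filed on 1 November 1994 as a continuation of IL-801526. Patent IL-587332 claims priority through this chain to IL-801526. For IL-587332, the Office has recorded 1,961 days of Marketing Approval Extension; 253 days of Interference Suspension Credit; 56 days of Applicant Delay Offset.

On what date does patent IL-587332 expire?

2021-05-01

Earliest priority filing: 8 January 1994.
Base term: 8 January 1994 + 22 years → 8 January 2016.
Marketing Approval Extension: 1961 days claimed exceeds the 1743-day cap, so +1743 days → 16 October 2020.
Interference Suspension Credit: +253 days → 26 June 2021.
Applicant Delay Offset: −56 days → 1 May 2021.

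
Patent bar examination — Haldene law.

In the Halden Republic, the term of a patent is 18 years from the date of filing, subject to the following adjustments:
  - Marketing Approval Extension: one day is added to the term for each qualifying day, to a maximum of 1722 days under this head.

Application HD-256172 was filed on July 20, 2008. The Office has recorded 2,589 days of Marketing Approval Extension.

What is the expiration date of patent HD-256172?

Base term: filing date + 18 years → 20 July 2026.
Marketing Approval Extension: 2589 days claimed exceeds the 1722-day cap, so +1722 days → 7 April 2031.

April 7, 2031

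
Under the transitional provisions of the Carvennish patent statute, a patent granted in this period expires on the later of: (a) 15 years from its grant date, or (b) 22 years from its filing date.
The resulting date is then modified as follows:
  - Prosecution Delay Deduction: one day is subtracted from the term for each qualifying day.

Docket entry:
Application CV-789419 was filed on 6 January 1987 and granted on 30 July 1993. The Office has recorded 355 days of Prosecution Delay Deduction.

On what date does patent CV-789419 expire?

(a) grant + 15 years → 30 July 2008.
(b) filing + 22 years → 6 January 2009.
Later of the two: 6 January 2009.
Prosecution Delay Deduction: −355 days → 17 January 2008.

January 17, 2008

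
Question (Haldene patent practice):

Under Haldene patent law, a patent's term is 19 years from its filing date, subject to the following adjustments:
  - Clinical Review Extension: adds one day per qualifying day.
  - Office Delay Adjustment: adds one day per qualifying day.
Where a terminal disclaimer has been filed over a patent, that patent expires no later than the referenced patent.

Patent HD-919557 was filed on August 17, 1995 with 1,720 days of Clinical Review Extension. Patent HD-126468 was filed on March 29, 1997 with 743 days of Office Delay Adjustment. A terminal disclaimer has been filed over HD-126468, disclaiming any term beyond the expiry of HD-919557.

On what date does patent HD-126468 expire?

April 11, 2018

Natural term of HD-126468:
  Base: filing + 19 years → 29 March 2016.
  Office Delay Adjustment: +743 days → 11 April 2018.
Expiry of referenced patent HD-919557:
  Base: filing + 19 years → 17 August 2014.
  Clinical Review Extension: +1720 days → 3 May 2019.
Terminal disclaimer: HD-126468 expires on the earlier of 11 April 2018 and 3 May 2019.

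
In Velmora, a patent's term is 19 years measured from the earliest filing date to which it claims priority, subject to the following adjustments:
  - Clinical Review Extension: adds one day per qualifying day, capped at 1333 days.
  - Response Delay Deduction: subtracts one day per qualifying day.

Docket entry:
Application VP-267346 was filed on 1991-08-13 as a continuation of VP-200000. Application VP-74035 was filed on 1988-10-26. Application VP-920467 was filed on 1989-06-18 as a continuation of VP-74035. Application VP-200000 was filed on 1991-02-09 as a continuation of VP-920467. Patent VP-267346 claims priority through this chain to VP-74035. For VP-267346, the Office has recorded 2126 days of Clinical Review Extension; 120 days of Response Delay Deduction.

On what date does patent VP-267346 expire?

2011-02-20

Earliest priority filing: 26 October 1988.
Base term: 26 October 1988 + 19 years → 26 October 2007.
Clinical Review Extension: 2126 days claimed exceeds the 1333-day cap, so +1333 days → 20 June 2011.
Response Delay Deduction: −120 days → 20 February 2011.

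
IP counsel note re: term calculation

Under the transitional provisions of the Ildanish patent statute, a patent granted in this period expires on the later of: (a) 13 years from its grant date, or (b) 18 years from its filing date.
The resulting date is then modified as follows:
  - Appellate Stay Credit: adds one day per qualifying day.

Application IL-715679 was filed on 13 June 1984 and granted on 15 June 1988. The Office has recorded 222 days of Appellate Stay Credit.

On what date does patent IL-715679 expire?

(a) grant + 13 years → 15 June 2001.
(b) filing + 18 years → 13 June 2002.
Later of the two: 13 June 2002.
Appellate Stay Credit: +222 days → 21 January 2003.

January 21, 2003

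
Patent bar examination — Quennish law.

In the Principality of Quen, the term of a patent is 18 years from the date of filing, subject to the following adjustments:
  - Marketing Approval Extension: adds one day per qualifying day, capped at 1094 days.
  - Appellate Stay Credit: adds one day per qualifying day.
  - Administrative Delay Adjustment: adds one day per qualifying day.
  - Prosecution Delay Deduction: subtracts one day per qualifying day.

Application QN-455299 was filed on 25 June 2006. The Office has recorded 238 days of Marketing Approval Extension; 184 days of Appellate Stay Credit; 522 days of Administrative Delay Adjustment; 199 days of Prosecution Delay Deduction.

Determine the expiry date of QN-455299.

July 10, 2026

Base term: filing date + 18 years → 25 June 2024.
Marketing Approval Extension: 238 days (within the 1094-day cap) → +238 days → 18 February 2025.
Appellate Stay Credit: +184 days → 21 August 2025.
Administrative Delay Adjustment: +522 days → 25 January 2027.
Prosecution Delay Deduction: −199 days → 10 July 2026.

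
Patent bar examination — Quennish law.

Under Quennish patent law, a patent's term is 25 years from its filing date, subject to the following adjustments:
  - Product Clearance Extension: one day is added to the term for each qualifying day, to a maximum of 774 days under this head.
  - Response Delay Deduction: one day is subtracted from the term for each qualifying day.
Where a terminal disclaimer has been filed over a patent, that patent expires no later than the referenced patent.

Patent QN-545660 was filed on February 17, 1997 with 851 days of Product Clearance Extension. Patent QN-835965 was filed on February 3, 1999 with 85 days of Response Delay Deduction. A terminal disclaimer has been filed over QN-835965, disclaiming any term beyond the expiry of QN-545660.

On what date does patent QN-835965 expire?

November 10, 2023

Natural term of QN-835965:
  Base: filing + 25 years → 3 February 2024.
  Response Delay Deduction: −85 days → 10 November 2023.
Expiry of referenced patent QN-545660:
  Base: filing + 25 years → 17 February 2022.
  Product Clearance Extension: 851 days claimed exceeds the 774-day cap, so +774 days → 1 April 2024.
Terminal disclaimer: QN-835965 expires on the earlier of 10 November 2023 and 1 April 2024.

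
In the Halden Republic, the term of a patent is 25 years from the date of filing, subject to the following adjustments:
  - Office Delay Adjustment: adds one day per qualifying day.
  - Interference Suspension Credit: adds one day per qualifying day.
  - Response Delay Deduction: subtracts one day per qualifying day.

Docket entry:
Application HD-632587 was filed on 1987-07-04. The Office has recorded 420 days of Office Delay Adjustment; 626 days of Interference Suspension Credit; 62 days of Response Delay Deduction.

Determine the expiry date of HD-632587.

Base term: filing date + 25 years → 4 July 2012.
Office Delay Adjustment: +420 days → 28 August 2013.
Interference Suspension Credit: +626 days → 16 May 2015.
Response Delay Deduction: −62 days → 15 March 2015.

March 15, 2015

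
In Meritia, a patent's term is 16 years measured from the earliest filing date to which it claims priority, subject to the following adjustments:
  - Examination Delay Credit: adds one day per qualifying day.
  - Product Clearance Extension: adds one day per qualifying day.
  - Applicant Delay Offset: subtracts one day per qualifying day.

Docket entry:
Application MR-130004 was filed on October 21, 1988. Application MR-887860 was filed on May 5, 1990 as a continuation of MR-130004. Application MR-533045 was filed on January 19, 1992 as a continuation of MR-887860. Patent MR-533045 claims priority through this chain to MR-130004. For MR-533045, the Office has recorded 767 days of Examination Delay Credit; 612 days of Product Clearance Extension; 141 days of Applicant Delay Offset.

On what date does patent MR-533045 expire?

Earliest priority filing: 21 October 1988.
Base term: 21 October 1988 + 16 years → 21 October 2004.
Examination Delay Credit: +767 days → 27 November 2006.
Product Clearance Extension: +612 days → 31 July 2008.
Applicant Delay Offset: −141 days → 12 March 2008.

2008-03-12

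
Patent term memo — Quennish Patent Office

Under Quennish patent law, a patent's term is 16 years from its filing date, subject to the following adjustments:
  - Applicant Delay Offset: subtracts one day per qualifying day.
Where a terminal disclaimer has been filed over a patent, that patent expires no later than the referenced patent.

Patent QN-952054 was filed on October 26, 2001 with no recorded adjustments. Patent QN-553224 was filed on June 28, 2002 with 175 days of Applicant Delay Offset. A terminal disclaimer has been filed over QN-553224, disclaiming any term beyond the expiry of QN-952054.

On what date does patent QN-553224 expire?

Natural term of QN-553224:
  Base: filing + 16 years → 28 June 2018.
  Applicant Delay Offset: −175 days → 4 January 2018.
Expiry of referenced patent QN-952054:
  Base: filing + 16 years → 26 October 2017.
Terminal disclaimer: QN-553224 expires on the earlier of 4 January 2018 and 26 October 2017.

2017-10-26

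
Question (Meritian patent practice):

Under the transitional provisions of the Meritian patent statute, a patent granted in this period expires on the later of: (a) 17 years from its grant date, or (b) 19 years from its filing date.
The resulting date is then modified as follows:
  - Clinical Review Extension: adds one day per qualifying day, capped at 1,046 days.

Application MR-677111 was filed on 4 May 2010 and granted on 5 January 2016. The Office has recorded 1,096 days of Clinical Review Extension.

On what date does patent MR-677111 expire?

(a) grant + 17 years → 5 January 2033.
(b) filing + 19 years → 4 May 2029.
Later of the two: 5 January 2033.
Clinical Review Extension: 1096 days claimed exceeds the 1046-day cap, so +1046 days → 17 November 2035.

2035-11-17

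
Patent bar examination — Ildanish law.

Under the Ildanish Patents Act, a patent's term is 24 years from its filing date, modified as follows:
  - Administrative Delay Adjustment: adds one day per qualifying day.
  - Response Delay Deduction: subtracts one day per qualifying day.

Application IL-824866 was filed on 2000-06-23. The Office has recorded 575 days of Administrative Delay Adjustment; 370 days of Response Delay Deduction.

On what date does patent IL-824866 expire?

2025-01-14

Base term: filing date + 24 years → 23 June 2024.
Administrative Delay Adjustment: +575 days → 19 January 2026.
Response Delay Deduction: −370 days → 14 January 2025.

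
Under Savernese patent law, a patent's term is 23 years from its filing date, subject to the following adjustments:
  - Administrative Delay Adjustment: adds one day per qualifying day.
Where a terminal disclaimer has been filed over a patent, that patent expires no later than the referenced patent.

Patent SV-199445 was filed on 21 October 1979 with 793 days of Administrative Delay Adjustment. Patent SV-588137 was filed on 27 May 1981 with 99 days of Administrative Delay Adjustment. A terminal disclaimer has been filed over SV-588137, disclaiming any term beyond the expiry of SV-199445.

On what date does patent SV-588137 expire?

Natural term of SV-588137:
  Base: filing + 23 years → 27 May 2004.
  Administrative Delay Adjustment: +99 days → 3 September 2004.
Expiry of referenced patent SV-199445:
  Base: filing + 23 years → 21 October 2002.
  Administrative Delay Adjustment: +793 days → 22 December 2004.
Terminal disclaimer: SV-588137 expires on the earlier of 3 September 2004 and 22 December 2004.

September 3, 2004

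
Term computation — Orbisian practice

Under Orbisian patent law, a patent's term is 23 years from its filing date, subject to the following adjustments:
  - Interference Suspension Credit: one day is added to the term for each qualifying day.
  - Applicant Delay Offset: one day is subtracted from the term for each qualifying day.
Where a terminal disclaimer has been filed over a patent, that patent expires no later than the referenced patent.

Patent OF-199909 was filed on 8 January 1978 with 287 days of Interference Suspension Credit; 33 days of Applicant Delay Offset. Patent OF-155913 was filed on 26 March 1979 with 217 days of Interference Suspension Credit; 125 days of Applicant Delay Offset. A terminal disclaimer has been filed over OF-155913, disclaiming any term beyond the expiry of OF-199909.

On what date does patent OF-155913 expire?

September 19, 2001

Natural term of OF-155913:
  Base: filing + 23 years → 26 March 2002.
  Interference Suspension Credit: +217 days → 29 October 2002.
  Applicant Delay Offset: −125 days → 26 June 2002.
Expiry of referenced patent OF-199909:
  Base: filing + 23 years → 8 January 2001.
  Interference Suspension Credit: +287 days → 22 October 2001.
  Applicant Delay Offset: −33 days → 19 September 2001.
Terminal disclaimer: OF-155913 expires on the earlier of 26 June 2002 and 19 September 2001.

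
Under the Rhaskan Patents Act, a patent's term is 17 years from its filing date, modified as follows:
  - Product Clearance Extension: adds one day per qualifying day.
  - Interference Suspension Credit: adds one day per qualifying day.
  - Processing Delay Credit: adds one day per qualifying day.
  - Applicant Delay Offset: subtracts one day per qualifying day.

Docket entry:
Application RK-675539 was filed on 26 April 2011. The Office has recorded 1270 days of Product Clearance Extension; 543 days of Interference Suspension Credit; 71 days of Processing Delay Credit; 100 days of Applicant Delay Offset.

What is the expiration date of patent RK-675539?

2033-03-15

Base term: filing date + 17 years → 26 April 2028.
Product Clearance Extension: +1270 days → 18 October 2031.
Interference Suspension Credit: +543 days → 13 April 2033.
Processing Delay Credit: +71 days → 23 June 2033.
Applicant Delay Offset: −100 days → 15 March 2033.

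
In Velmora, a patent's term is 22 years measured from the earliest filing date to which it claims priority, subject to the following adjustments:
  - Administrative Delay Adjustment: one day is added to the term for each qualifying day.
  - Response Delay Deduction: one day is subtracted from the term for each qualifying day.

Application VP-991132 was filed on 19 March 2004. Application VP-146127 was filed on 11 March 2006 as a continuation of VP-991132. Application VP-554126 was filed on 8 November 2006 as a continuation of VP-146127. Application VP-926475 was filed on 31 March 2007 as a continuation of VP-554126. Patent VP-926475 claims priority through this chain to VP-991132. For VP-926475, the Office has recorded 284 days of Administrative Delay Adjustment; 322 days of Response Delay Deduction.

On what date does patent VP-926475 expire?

February 9, 2026

Earliest priority filing: 19 March 2004.
Base term: 19 March 2004 + 22 years → 19 March 2026.
Administrative Delay Adjustment: +284 days → 28 December 2026.
Response Delay Deduction: −322 days → 9 February 2026.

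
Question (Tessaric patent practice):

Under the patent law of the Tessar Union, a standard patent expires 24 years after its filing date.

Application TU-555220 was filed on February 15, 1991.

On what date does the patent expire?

Filing date + 24 years → 15 February 2015.

2015-02-15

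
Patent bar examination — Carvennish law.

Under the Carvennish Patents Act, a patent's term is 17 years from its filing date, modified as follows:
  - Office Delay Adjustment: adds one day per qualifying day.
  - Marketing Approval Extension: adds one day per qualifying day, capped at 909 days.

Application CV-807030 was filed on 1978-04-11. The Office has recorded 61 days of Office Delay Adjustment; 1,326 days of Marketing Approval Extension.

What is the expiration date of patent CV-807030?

Base term: filing date + 17 years → 11 April 1995.
Office Delay Adjustment: +61 days → 11 June 1995.
Marketing Approval Extension: 1326 days claimed exceeds the 909-day cap, so +909 days → 6 December 1997.

December 6, 1997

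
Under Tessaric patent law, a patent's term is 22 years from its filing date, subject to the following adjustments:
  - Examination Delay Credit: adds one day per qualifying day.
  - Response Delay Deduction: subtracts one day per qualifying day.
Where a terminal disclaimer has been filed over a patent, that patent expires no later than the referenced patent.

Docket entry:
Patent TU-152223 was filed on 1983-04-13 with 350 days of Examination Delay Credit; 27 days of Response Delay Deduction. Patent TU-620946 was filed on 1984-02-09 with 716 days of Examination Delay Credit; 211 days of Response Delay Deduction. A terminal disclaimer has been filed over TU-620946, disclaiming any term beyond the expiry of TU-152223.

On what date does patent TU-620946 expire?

Natural term of TU-620946:
  Base: filing + 22 years → 9 February 2006.
  Examination Delay Credit: +716 days → 26 January 2008.
  Response Delay Deduction: −211 days → 29 June 2007.
Expiry of referenced patent TU-152223:
  Base: filing + 22 years → 13 April 2005.
  Examination Delay Credit: +350 days → 29 March 2006.
  Response Delay Deduction: −27 days → 2 March 2006.
Terminal disclaimer: TU-620946 expires on the earlier of 29 June 2007 and 2 March 2006.

March 2, 2006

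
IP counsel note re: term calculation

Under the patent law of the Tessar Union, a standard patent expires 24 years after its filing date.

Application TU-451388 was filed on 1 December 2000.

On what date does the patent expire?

2024-12-01

Filing date + 24 years → 1 December 2024.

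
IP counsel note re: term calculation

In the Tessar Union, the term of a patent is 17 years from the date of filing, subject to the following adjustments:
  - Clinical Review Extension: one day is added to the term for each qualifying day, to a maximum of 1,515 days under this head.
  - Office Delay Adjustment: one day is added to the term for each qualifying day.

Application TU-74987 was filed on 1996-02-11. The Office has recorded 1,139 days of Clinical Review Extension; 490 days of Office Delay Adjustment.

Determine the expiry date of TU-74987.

2017-07-29

Base term: filing date + 17 years → 11 February 2013.
Clinical Review Extension: 1139 days (within the 1515-day cap) → +1139 days → 26 March 2016.
Office Delay Adjustment: +490 days → 29 July 2017.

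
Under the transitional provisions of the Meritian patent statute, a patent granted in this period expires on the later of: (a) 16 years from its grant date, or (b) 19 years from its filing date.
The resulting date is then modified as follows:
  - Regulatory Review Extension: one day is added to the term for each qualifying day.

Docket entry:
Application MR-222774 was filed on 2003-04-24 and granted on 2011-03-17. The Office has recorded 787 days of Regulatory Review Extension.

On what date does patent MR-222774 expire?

May 12, 2029

(a) grant + 16 years → 17 March 2027.
(b) filing + 19 years → 24 April 2022.
Later of the two: 17 March 2027.
Regulatory Review Extension: +787 days → 12 May 2029.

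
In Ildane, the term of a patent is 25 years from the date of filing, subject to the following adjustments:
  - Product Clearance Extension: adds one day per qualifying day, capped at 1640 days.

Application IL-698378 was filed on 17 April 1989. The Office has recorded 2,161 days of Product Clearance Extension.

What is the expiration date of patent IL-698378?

2018-10-13

Base term: filing date + 25 years → 17 April 2014.
Product Clearance Extension: 2161 days claimed exceeds the 1640-day cap, so +1640 days → 13 October 2018.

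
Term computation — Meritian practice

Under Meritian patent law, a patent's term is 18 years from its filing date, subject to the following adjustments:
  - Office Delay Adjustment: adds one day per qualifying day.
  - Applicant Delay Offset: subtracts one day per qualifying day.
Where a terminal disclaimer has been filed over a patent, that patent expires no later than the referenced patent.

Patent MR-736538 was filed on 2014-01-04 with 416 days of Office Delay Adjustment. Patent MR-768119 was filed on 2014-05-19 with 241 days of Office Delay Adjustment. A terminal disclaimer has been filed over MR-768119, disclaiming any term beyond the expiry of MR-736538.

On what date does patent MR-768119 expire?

2033-01-15

Natural term of MR-768119:
  Base: filing + 18 years → 19 May 2032.
  Office Delay Adjustment: +241 days → 15 January 2033.
Expiry of referenced patent MR-736538:
  Base: filing + 18 years → 4 January 2032.
  Office Delay Adjustment: +416 days → 23 February 2033.
Terminal disclaimer: MR-768119 expires on the earlier of 15 January 2033 and 23 February 2033.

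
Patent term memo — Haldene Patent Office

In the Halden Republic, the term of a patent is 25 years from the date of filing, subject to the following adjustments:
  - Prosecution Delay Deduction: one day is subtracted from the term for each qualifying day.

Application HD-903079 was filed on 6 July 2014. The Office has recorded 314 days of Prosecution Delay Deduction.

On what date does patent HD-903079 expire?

2038-08-26

Base term: filing date + 25 years → 6 July 2039.
Prosecution Delay Deduction: −314 days → 26 August 2038.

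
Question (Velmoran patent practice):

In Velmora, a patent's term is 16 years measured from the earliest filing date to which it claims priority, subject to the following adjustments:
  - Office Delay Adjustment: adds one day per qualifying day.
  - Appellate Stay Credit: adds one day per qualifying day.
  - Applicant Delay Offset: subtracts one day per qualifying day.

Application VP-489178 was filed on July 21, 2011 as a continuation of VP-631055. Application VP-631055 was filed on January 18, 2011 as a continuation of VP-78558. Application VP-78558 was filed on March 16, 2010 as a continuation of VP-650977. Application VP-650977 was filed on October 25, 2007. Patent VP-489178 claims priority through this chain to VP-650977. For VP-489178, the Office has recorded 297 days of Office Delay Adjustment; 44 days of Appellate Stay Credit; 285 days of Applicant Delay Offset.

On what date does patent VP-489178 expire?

December 20, 2023

Earliest priority filing: 25 October 2007.
Base term: 25 October 2007 + 16 years → 25 October 2023.
Office Delay Adjustment: +297 days → 17 August 2024.
Appellate Stay Credit: +44 days → 30 September 2024.
Applicant Delay Offset: −285 days → 20 December 2023.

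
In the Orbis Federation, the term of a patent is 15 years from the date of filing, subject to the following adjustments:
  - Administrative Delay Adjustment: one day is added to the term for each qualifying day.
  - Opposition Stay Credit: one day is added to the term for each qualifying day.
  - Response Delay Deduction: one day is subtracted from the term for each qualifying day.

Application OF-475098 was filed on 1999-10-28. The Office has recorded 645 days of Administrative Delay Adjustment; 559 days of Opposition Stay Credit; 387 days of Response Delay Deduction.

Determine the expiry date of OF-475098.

Base term: filing date + 15 years → 28 October 2014.
Administrative Delay Adjustment: +645 days → 3 August 2016.
Opposition Stay Credit: +559 days → 13 February 2018.
Response Delay Deduction: −387 days → 22 January 2017.

2017-01-22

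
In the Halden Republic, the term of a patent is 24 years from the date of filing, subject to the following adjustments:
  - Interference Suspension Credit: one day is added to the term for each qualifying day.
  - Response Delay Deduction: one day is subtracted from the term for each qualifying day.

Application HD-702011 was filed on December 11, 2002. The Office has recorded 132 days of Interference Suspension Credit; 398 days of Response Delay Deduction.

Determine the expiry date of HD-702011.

Base term: filing date + 24 years → 11 December 2026.
Interference Suspension Credit: +132 days → 22 April 2027.
Response Delay Deduction: −398 days → 20 March 2026.

2026-03-20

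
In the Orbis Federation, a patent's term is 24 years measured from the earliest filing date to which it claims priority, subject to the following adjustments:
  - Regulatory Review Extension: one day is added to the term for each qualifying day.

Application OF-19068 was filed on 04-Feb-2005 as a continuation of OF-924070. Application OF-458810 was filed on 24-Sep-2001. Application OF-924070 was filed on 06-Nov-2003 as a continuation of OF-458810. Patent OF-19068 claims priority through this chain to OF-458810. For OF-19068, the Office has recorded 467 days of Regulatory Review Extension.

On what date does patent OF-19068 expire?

January 4, 2027

Earliest priority filing: 24 September 2001.
Base term: 24 September 2001 + 24 years → 24 September 2025.
Regulatory Review Extension: +467 days → 4 January 2027.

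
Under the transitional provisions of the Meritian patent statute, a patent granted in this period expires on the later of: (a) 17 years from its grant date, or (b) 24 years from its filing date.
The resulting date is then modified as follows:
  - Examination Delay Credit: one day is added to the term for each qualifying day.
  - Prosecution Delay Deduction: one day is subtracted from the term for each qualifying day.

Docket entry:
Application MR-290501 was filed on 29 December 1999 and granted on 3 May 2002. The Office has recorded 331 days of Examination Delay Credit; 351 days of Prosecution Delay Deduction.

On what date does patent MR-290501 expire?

(a) grant + 17 years → 3 May 2019.
(b) filing + 24 years → 29 December 2023.
Later of the two: 29 December 2023.
Examination Delay Credit: +331 days → 24 November 2024.
Prosecution Delay Deduction: −351 days → 9 December 2023.

2023-12-09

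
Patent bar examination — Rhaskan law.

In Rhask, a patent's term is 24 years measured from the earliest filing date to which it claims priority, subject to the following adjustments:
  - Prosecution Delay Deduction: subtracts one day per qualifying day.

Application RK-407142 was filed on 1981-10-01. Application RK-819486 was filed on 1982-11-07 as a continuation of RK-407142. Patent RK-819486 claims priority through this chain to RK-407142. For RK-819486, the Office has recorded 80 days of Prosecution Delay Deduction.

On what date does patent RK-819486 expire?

Earliest priority filing: 1 October 1981.
Base term: 1 October 1981 + 24 years → 1 October 2005.
Prosecution Delay Deduction: −80 days → 13 July 2005.

2005-07-13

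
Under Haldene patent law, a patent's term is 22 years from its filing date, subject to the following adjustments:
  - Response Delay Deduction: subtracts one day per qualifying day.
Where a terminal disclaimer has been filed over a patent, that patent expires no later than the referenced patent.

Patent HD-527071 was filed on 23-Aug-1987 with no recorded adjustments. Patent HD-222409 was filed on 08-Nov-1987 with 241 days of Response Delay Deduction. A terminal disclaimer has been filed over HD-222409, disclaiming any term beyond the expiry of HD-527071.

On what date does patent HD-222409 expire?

March 12, 2009

Natural term of HD-222409:
  Base: filing + 22 years → 8 November 2009.
  Response Delay Deduction: −241 days → 12 March 2009.
Expiry of referenced patent HD-527071:
  Base: filing + 22 years → 23 August 2009.
Terminal disclaimer: HD-222409 expires on the earlier of 12 March 2009 and 23 August 2009.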